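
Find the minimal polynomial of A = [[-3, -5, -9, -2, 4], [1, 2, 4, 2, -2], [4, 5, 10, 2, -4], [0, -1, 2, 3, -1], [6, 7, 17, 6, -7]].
m_A(x) = (x - 1)^3

The characteristic polynomial factors as (x - 1)^5. The minimal polynomial is ∏(x - λ)^{k_λ} where k_λ is the size of the largest Jordan block at λ.

For λ = 1: rank(A - I) = 3, and the largest Jordan block has size 3 (the smallest k with rank((A - I)^k) = rank((A - I)^(k+1))).

So m_A(x) = (x - 1)^3.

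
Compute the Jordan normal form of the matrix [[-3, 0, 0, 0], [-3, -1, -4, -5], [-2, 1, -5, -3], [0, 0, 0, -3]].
J = [[-3, 1, 0, 0], [0, -3, 1, 0], [0, 0, -3, 0], [0, 0, 0, -3]]

The characteristic polynomial is det(xI - A) = (x + 3)^4, so the eigenvalues are -3 (algebraic multiplicity 4).

For λ = -3: rank(A + 3I) = 2, rank((A + 3I)^2) = 1, rank((A + 3I)^3) = 0. The eigenspace has dimension 4 - 2 = 2, so there are 2 Jordan blocks; the rank sequence gives block sizes [3, 1].

Assembling the blocks gives the Jordan form J above.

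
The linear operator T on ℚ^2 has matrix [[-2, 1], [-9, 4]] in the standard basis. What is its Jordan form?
The characteristic polynomial is det(xI - A) = (x - 1)^2, so the eigenvalues are 1 (algebraic multiplicity 2).

For λ = 1: rank(A - I) = 1, rank((A - I)^2) = 0. The eigenspace has dimension 2 - 1 = 1, so there is 1 Jordan block; the rank sequence gives block sizes [2].

Assembling the blocks gives the Jordan form J above.

J = [[1, 1], [0, 1]]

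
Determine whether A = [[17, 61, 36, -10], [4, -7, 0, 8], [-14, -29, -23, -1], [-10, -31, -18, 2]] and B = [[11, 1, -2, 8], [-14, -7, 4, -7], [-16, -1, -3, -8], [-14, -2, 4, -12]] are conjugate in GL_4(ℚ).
Yes.

Two matrices over a field are similar if and only if they have the same invariant factors.

Both A and B have characteristic polynomial (x - 4)(x + 5)^3 and minimal polynomial (x - 4)(x + 5)^2. Computing further, both have invariant factors x + 5, (x - 4)(x + 5)^2. Hence A and B are similar.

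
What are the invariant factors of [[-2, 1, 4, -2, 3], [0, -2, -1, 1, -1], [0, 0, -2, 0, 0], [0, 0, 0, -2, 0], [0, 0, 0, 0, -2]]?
The Jordan structure of A has elementary divisors (x + 2)^3, (x + 2), (x + 2). Arranging the block sizes at each eigenvalue in decreasing order and taking row products gives the invariant factors.

Invariant factors (smallest first, each dividing the next): x + 2, x + 2, (x + 2)^3.

Check: the last factor (x + 2)^3 is the minimal polynomial, and the product (x + 2)^5 is the characteristic polynomial.

x + 2, x + 2, (x + 2)^3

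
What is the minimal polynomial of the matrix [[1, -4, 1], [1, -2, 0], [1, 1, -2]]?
m_A(x) = (x + 1)^3

The characteristic polynomial factors as (x + 1)^3. The minimal polynomial is ∏(x - λ)^{k_λ} where k_λ is the size of the largest Jordan block at λ.

For λ = -1: rank(A + I) = 2, and the largest Jordan block has size 3 (the smallest k with rank((A + I)^k) = rank((A + I)^(k+1))).

So m_A(x) = (x + 1)^3.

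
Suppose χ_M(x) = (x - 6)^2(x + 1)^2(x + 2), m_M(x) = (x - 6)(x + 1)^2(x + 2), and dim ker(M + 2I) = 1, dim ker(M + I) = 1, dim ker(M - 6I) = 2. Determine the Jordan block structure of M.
λ = -2: algebraic multiplicity 1 (exponent in χ_M), largest block size 1 (exponent in m_M), 1 block (geometric multiplicity). This forces block sizes [1].
λ = -1: algebraic multiplicity 2 (exponent in χ_M), largest block size 2 (exponent in m_M), 1 block (geometric multiplicity). This forces block sizes [2].
λ = 6: algebraic multiplicity 2 (exponent in χ_M), largest block size 1 (exponent in m_M), 2 blocks (geometric multiplicity). These force block sizes [1, 1].

Jordan blocks: (-2, 1), (-1, 2), (6, 1), (6, 1)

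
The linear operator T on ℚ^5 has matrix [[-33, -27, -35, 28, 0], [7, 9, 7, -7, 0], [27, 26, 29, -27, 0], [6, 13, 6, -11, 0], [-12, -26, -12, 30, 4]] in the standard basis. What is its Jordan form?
The characteristic polynomial is det(xI - A) = (x - 4)(x - 2)^2(x + 5)^2, so the eigenvalues are -5 (algebraic multiplicity 2), 2 (algebraic multiplicity 2), 4 (algebraic multiplicity 1).

For λ = -5: rank(A + 5I) = 4, rank((A + 5I)^2) = 3. The eigenspace has dimension 5 - 4 = 1, so there is 1 Jordan block; the rank sequence gives block sizes [2].

For λ = 2: rank(A - 2I) = 4, rank((A - 2I)^2) = 3. The eigenspace has dimension 5 - 4 = 1, so there is 1 Jordan block; the rank sequence gives block sizes [2].

For λ = 4: algebraic multiplicity 1 gives one 1×1 block.

Assembling the blocks gives the Jordan form J above.

J = [[-5, 1, 0, 0, 0], [0, -5, 0, 0, 0], [0, 0, 2, 1, 0], [0, 0, 0, 2, 0], [0, 0, 0, 0, 4]]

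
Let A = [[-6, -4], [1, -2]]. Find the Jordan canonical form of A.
The characteristic polynomial is det(xI - A) = (x + 4)^2, so the eigenvalues are -4 (algebraic multiplicity 2).

For λ = -4: rank(A + 4I) = 1, rank((A + 4I)^2) = 0. The eigenspace has dimension 2 - 1 = 1, so there is 1 Jordan block; the rank sequence gives block sizes [2].

Assembling the blocks gives the Jordan form J above.

J = [[-4, 1], [0, -4]]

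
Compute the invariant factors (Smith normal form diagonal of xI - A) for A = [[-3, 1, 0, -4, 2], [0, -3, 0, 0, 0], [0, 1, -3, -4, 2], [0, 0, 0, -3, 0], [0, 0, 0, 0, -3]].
The Jordan structure of A has elementary divisors (x + 3)^2, (x + 3), (x + 3), (x + 3). Arranging the block sizes at each eigenvalue in decreasing order and taking row products gives the invariant factors.

Invariant factors (smallest first, each dividing the next): x + 3, x + 3, x + 3, (x + 3)^2.

Check: the last factor (x + 3)^2 is the minimal polynomial, and the product (x + 3)^5 is the characteristic polynomial.

x + 3, x + 3, x + 3, (x + 3)^2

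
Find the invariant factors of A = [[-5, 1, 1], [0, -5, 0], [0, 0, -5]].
The Jordan structure of A has elementary divisors (x + 5)^2, (x + 5). Arranging the block sizes at each eigenvalue in decreasing order and taking row products gives the invariant factors.

Invariant factors (smallest first, each dividing the next): x + 5, (x + 5)^2.

Check: the last factor (x + 5)^2 is the minimal polynomial, and the product (x + 5)^3 is the characteristic polynomial.

x + 5, (x + 5)^2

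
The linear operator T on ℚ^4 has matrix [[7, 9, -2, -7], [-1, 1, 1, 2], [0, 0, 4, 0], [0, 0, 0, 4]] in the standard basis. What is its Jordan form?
J = [[4, 1, 0, 0], [0, 4, 1, 0], [0, 0, 4, 0], [0, 0, 0, 4]]

The characteristic polynomial is det(xI - A) = (x - 4)^4, so the eigenvalues are 4 (algebraic multiplicity 4).

For λ = 4: rank(A - 4I) = 2, rank((A - 4I)^2) = 1, rank((A - 4I)^3) = 0. The eigenspace has dimension 4 - 2 = 2, so there are 2 Jordan blocks; the rank sequence gives block sizes [3, 1].

Assembling the blocks gives the Jordan form J above.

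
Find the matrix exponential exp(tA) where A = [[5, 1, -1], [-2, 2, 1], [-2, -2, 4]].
A has Jordan form J = [[3, 0, 0], [0, 4, 1], [0, 0, 4]] with A = PJP^{-1}, so e^{tA} = P e^{tJ} P^{-1}.

For a Jordan block J_k(λ), e^{tJ_k(λ)} = e^{λt} · (I + tN + t^2 N^2/2! + ... + t^{k-1} N^{k-1}/(k-1)!) where N is the nilpotent superdiagonal part.

Assembling the blocks and conjugating back gives the entries of e^{tA} as shown above.

e^{tA} = [[(2*t*e^{t} + 1)*e^{3*t}, (2*t*e^{t} - e^{t} + 1)*e^{3*t}, -t*e^{4*t}], [-2*t*e^{4*t}, (1 - 2*t)*e^{4*t}, t*e^{4*t}], [2*(1 - e^{t})*e^{3*t}, 2*(1 - e^{t})*e^{3*t}, e^{4*t}]]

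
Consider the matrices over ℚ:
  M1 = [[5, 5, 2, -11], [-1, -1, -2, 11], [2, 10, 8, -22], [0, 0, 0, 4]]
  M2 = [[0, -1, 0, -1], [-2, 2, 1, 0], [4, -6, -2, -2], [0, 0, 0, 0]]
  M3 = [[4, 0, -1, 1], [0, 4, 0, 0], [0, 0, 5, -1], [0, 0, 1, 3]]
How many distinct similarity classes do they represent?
2 classes: {M1, M3}, {M2}

Characteristic polynomials: χ_{M1} = (x - 4)^4, χ_{M2} = x^4, χ_{M3} = (x - 4)^4.

{M1, M3}: invariant factors x - 4, x - 4, (x - 4)^2.

{M2}: invariant factors x, x^3.

Matrices are similar if and only if their invariant-factor lists agree; the partition into similarity classes is {M1, M3}, {M2}.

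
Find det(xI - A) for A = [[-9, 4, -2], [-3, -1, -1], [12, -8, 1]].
xI - A = [[x + 9, -4, 2], [3, x + 1, 1], [-12, 8, x - 1]].

Expanding det(xI - A) along the first row:
det(xI - A) = + (x + 9)·det([[x + 1, 1], [8, x - 1]]) - (-4)·det([[3, 1], [-12, x - 1]]) + (2)·det([[3, x + 1], [-12, 8]]).

Evaluating gives χ_A(x) = x^3 + 9x^2 + 27x + 27 = (x + 3)^3.

χ_A(x) = (x + 3)^3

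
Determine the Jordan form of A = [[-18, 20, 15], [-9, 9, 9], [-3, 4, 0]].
J = [[-3, 1, 0], [0, -3, 0], [0, 0, -3]]

The characteristic polynomial is det(xI - A) = (x + 3)^3, so the eigenvalues are -3 (algebraic multiplicity 3).

For λ = -3: rank(A + 3I) = 1, rank((A + 3I)^2) = 0. The eigenspace has dimension 3 - 1 = 2, so there are 2 Jordan blocks; the rank sequence gives block sizes [2, 1].

Assembling the blocks gives the Jordan form J above.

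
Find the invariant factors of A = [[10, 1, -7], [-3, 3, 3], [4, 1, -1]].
The Jordan structure of A has elementary divisors (x - 3)^2, (x - 6). Arranging the block sizes at each eigenvalue in decreasing order and taking row products gives the invariant factors.

Invariant factors (smallest first, each dividing the next): (x - 6)(x - 3)^2.

Check: the last factor (x - 6)(x - 3)^2 is the minimal polynomial, and the product (x - 6)(x - 3)^2 is the characteristic polynomial.

(x - 6)(x - 3)^2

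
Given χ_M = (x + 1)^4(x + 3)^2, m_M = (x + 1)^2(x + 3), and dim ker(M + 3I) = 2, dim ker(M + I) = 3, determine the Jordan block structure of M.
λ = -3: algebraic multiplicity 2 (exponent in χ_M), largest block size 1 (exponent in m_M), 2 blocks (geometric multiplicity). These force block sizes [1, 1].
λ = -1: algebraic multiplicity 4 (exponent in χ_M), largest block size 2 (exponent in m_M), 3 blocks (geometric multiplicity). These force block sizes [2, 1, 1].

Jordan blocks: (-3, 1), (-3, 1), (-1, 2), (-1, 1), (-1, 1)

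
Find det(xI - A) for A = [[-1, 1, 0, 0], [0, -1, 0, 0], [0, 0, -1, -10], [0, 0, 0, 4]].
χ_A(x) = (x - 4)(x + 1)^3

xI - A = [[x + 1, -1, 0, 0], [0, x + 1, 0, 0], [0, 0, x + 1, 10], [0, 0, 0, x - 4]].

Expanding det(xI - A) along the first row:
det(xI - A) = + (x + 1)·det([[x + 1, 0, 0], [0, x + 1, 10], [0, 0, x - 4]]) - (-1)·det([[0, 0, 0], [0, x + 1, 10], [0, 0, x - 4]]) + (0)·det([[0, x + 1, 0], [0, 0, 10], [0, 0, x - 4]]) - (0)·det([[0, x + 1, 0], [0, 0, x + 1], [0, 0, 0]]).

Evaluating gives χ_A(x) = x^4 - x^3 - 9x^2 - 11x - 4 = (x - 4)(x + 1)^3.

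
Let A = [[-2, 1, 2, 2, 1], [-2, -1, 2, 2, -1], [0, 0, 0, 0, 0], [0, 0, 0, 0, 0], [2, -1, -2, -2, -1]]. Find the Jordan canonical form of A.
The characteristic polynomial is det(xI - A) = x^3(x + 2)^2, so the eigenvalues are -2 (algebraic multiplicity 2), 0 (algebraic multiplicity 3).

For λ = -2: rank(A + 2I) = 4, rank((A + 2I)^2) = 3. The eigenspace has dimension 5 - 4 = 1, so there is 1 Jordan block; the rank sequence gives block sizes [2].

For λ = 0: rank(A) = 2. The eigenspace has dimension 5 - 2 = 3, so there are 3 Jordan blocks; the rank sequence gives block sizes [1, 1, 1].

Assembling the blocks gives the Jordan form J above.

J = [[-2, 1, 0, 0, 0], [0, -2, 0, 0, 0], [0, 0, 0, 0, 0], [0, 0, 0, 0, 0], [0, 0, 0, 0, 0]]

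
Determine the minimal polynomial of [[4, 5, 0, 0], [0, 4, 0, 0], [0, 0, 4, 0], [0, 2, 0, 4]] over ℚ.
The characteristic polynomial factors as (x - 4)^4. The minimal polynomial is ∏(x - λ)^{k_λ} where k_λ is the size of the largest Jordan block at λ.

For λ = 4: rank(A - 4I) = 1, and the largest Jordan block has size 2 (the smallest k with rank((A - 4I)^k) = rank((A - 4I)^(k+1))).

So m_A(x) = (x - 4)^2.

m_A(x) = (x - 4)^2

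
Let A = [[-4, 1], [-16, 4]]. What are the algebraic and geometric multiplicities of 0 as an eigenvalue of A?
algebraic multiplicity 2, geometric multiplicity 1

The characteristic polynomial is x^2, so the factor x appears with exponent 2: the algebraic multiplicity is 2.

rank(A) = 1, so the eigenspace has dimension 2 - 1 = 1: the geometric multiplicity is 1.

Since 1 < 2, A is not diagonalizable.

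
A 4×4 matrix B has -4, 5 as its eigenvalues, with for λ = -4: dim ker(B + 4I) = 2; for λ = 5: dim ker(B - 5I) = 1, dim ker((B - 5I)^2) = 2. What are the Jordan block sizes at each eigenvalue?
λ = -4: successive nullity increments [2] count blocks of size ≥ k; block sizes are [1, 1].
λ = 5: successive nullity increments [1, 1] count blocks of size ≥ k; block sizes are [2].

Jordan blocks: (-4, 1), (-4, 1), (5, 2)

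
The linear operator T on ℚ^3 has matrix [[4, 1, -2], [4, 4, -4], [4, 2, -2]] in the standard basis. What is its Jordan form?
The characteristic polynomial is det(xI - A) = (x - 2)^3, so the eigenvalues are 2 (algebraic multiplicity 3).

For λ = 2: rank(A - 2I) = 1, rank((A - 2I)^2) = 0. The eigenspace has dimension 3 - 1 = 2, so there are 2 Jordan blocks; the rank sequence gives block sizes [2, 1].

Assembling the blocks gives the Jordan form J above.

J = [[2, 1, 0], [0, 2, 0], [0, 0, 2]]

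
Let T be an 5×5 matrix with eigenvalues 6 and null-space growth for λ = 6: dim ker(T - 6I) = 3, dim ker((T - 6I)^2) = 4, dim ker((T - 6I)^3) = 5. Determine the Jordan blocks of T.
Jordan blocks: (6, 3), (6, 1), (6, 1)

λ = 6: successive nullity increments [3, 1, 1] count blocks of size ≥ k; block sizes are [3, 1, 1].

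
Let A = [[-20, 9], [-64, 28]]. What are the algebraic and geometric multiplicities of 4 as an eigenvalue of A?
The characteristic polynomial is (x - 4)^2, so the factor x - 4 appears with exponent 2: the algebraic multiplicity is 2.

rank(A - 4I) = 1, so the eigenspace has dimension 2 - 1 = 1: the geometric multiplicity is 1.

Since 1 < 2, A is not diagonalizable.

algebraic multiplicity 2, geometric multiplicity 1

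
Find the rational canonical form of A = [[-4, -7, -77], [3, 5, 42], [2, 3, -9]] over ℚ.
R = [[0, 0, -16], [1, 0, -20], [0, 1, -8]]

The invariant factors of A (the non-unit diagonal entries of the Smith normal form of xI - A over ℚ[x]) are (x + 2)^2(x + 4), each dividing the next. The characteristic polynomial is their product, (x + 2)^2(x + 4).

The rational canonical form is the block-diagonal matrix of companion matrices C(f_i):
R = [[0, 0, -16], [1, 0, -20], [0, 1, -8]].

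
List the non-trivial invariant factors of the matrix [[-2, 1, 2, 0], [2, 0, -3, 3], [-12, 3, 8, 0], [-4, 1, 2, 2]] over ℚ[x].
x - 2, (x - 2)^3

The Jordan structure of A has elementary divisors (x - 2)^3, (x - 2). Arranging the block sizes at each eigenvalue in decreasing order and taking row products gives the invariant factors.

Invariant factors (smallest first, each dividing the next): x - 2, (x - 2)^3.

Check: the last factor (x - 2)^3 is the minimal polynomial, and the product (x - 2)^4 is the characteristic polynomial.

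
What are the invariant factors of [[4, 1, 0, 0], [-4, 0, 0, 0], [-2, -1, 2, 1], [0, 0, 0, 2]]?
(x - 2)^2, (x - 2)^2

The Jordan structure of A has elementary divisors (x - 2)^2, (x - 2)^2. Arranging the block sizes at each eigenvalue in decreasing order and taking row products gives the invariant factors.

Invariant factors (smallest first, each dividing the next): (x - 2)^2, (x - 2)^2.

Check: the last factor (x - 2)^2 is the minimal polynomial, and the product (x - 2)^4 is the characteristic polynomial.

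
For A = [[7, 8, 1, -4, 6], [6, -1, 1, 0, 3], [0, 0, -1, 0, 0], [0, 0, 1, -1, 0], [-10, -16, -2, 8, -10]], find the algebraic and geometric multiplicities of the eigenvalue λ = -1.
The characteristic polynomial is (x - 2)(x + 1)^3(x + 5), so the factor x + 1 appears with exponent 3: the algebraic multiplicity is 3.

rank(A + I) = 3, so the eigenspace has dimension 5 - 3 = 2: the geometric multiplicity is 2.

Since 2 < 3, A is not diagonalizable.

algebraic multiplicity 3, geometric multiplicity 2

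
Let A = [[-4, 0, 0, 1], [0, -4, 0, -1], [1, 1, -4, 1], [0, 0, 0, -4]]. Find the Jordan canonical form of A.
The characteristic polynomial is det(xI - A) = (x + 4)^4, so the eigenvalues are -4 (algebraic multiplicity 4).

For λ = -4: rank(A + 4I) = 2, rank((A + 4I)^2) = 0. The eigenspace has dimension 4 - 2 = 2, so there are 2 Jordan blocks; the rank sequence gives block sizes [2, 2].

Assembling the blocks gives the Jordan form J above.

J = [[-4, 1, 0, 0], [0, -4, 0, 0], [0, 0, -4, 1], [0, 0, 0, -4]]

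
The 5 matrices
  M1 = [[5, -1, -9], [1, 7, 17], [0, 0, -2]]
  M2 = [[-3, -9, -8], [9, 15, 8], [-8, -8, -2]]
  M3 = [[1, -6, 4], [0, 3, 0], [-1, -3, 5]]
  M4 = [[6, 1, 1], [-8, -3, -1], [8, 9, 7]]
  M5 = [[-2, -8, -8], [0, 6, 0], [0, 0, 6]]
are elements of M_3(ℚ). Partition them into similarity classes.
Characteristic polynomials: χ_{M1} = (x - 6)^2(x + 2), χ_{M2} = (x - 6)^2(x + 2), χ_{M3} = (x - 3)^3, χ_{M4} = (x - 6)^2(x + 2), χ_{M5} = (x - 6)^2(x + 2).

{M1, M2, M4}: invariant factors (x - 6)^2(x + 2).

{M3}: invariant factors x - 3, (x - 3)^2.

{M5}: invariant factors x - 6, (x - 6)(x + 2).

Matrices are similar if and only if their invariant-factor lists agree; the partition into similarity classes is {M1, M2, M4}, {M3}, {M5}.

3 classes: {M1, M2, M4}, {M3}, {M5}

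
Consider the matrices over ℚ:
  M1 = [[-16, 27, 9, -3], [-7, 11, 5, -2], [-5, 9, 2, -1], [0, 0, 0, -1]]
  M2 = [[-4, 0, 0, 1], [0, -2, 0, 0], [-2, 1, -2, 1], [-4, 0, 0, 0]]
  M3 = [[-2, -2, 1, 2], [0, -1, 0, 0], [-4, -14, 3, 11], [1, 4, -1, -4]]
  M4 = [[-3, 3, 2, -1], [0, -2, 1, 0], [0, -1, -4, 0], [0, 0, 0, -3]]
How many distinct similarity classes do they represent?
3 classes: {M1, M3}, {M2}, {M4}

Characteristic polynomials: χ_{M1} = (x + 1)^4, χ_{M2} = (x + 2)^4, χ_{M3} = (x + 1)^4, χ_{M4} = (x + 3)^4.

{M1, M3}: invariant factors x + 1, (x + 1)^3.

{M2}: invariant factors (x + 2)^2, (x + 2)^2.

{M4}: invariant factors x + 3, (x + 3)^3.

Matrices are similar if and only if their invariant-factor lists agree; the partition into similarity classes is {M1, M3}, {M2}, {M4}.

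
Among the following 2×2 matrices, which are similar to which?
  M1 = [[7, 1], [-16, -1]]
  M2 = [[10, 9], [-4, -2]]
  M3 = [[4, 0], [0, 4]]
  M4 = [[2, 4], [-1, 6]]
Characteristic polynomials: χ_{M1} = (x - 3)^2, χ_{M2} = (x - 4)^2, χ_{M3} = (x - 4)^2, χ_{M4} = (x - 4)^2.

{M1}: invariant factors (x - 3)^2.

{M2, M4}: invariant factors (x - 4)^2.

{M3}: invariant factors x - 4, x - 4.

Matrices are similar if and only if their invariant-factor lists agree; the partition into similarity classes is {M1}, {M2, M4}, {M3}.

3 classes: {M1}, {M2, M4}, {M3}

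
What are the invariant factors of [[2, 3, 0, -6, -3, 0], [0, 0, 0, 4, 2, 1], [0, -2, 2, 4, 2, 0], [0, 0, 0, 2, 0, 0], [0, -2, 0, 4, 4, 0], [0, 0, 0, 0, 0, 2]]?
The Jordan structure of A has elementary divisors (x - 2)^3, (x - 2), (x - 2), (x - 2). Arranging the block sizes at each eigenvalue in decreasing order and taking row products gives the invariant factors.

Invariant factors (smallest first, each dividing the next): x - 2, x - 2, x - 2, (x - 2)^3.

Check: the last factor (x - 2)^3 is the minimal polynomial, and the product (x - 2)^6 is the characteristic polynomial.

x - 2, x - 2, x - 2, (x - 2)^3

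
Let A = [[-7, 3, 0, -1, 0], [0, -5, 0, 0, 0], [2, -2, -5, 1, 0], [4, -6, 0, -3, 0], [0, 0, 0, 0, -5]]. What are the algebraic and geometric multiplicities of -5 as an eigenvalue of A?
algebraic multiplicity 5, geometric multiplicity 3

The characteristic polynomial is (x + 5)^5, so the factor x + 5 appears with exponent 5: the algebraic multiplicity is 5.

rank(A + 5I) = 2, so the eigenspace has dimension 5 - 2 = 3: the geometric multiplicity is 3.

Since 3 < 5, A is not diagonalizable.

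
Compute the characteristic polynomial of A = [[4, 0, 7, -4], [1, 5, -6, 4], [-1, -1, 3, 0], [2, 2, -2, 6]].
xI - A = [[x - 4, 0, -7, 4], [-1, x - 5, 6, -4], [1, 1, x - 3, 0], [-2, -2, 2, x - 6]].

Expanding det(xI - A) along the first row:
det(xI - A) = + (x - 4)·det([[x - 5, 6, -4], [1, x - 3, 0], [-2, 2, x - 6]]) - (0)·det([[-1, 6, -4], [1, x - 3, 0], [-2, 2, x - 6]]) + (-7)·det([[-1, x - 5, -4], [1, 1, 0], [-2, -2, x - 6]]) - (4)·det([[-1, x - 5, 6], [1, 1, x - 3], [-2, -2, 2]]).

Evaluating gives χ_A(x) = x^4 - 18x^3 + 120x^2 - 352x + 384 = (x - 6)(x - 4)^3.

χ_A(x) = (x - 6)(x - 4)^3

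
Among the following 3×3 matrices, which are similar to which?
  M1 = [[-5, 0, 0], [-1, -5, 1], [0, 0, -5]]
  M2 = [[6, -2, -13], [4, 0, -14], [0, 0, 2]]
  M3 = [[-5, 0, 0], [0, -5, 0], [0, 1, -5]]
Characteristic polynomials: χ_{M1} = (x + 5)^3, χ_{M2} = (x - 4)(x - 2)^2, χ_{M3} = (x + 5)^3.

{M1, M3}: invariant factors x + 5, (x + 5)^2.

{M2}: invariant factors (x - 4)(x - 2)^2.

Matrices are similar if and only if their invariant-factor lists agree; the partition into similarity classes is {M1, M3}, {M2}.

2 classes: {M1, M3}, {M2}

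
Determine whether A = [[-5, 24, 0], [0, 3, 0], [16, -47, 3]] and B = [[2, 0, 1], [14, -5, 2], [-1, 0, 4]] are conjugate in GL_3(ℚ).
Two matrices over a field are similar if and only if they have the same invariant factors.

Both A and B have characteristic polynomial (x - 3)^2(x + 5) and minimal polynomial (x - 3)^2(x + 5). Computing further, both have invariant factors (x - 3)^2(x + 5). Hence A and B are similar.

Yes.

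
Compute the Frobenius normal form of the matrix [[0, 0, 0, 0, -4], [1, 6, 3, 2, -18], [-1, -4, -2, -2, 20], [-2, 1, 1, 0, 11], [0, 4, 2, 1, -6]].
R = [[0, 0, 0, 0, -4], [1, 0, 0, 0, -4], [0, 1, 0, 0, 4], [0, 0, 1, 0, 3], [0, 0, 0, 1, -2]]

The invariant factors of A (the non-unit diagonal entries of the Smith normal form of xI - A over ℚ[x]) are (x + 1)^2(x^3 - 4x + 4), each dividing the next. The characteristic polynomial is their product, (x + 1)^2(x^3 - 4x + 4).

The rational canonical form is the block-diagonal matrix of companion matrices C(f_i):
R = [[0, 0, 0, 0, -4], [1, 0, 0, 0, -4], [0, 1, 0, 0, 4], [0, 0, 1, 0, 3], [0, 0, 0, 1, -2]].

Note the characteristic polynomial does not split into linear factors over ℚ, so A has no Jordan form over ℚ; the rational canonical form exists over any field.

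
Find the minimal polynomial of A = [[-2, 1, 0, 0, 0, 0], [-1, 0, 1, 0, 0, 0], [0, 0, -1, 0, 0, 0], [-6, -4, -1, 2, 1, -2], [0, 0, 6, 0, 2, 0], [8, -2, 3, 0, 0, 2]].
The characteristic polynomial factors as (x - 2)^3(x + 1)^3. The minimal polynomial is ∏(x - λ)^{k_λ} where k_λ is the size of the largest Jordan block at λ.

For λ = -1: rank(A + I) = 5, and the largest Jordan block has size 3 (the smallest k with rank((A + I)^k) = rank((A + I)^(k+1))).
For λ = 2: rank(A - 2I) = 4, and the largest Jordan block has size 2 (the smallest k with rank((A - 2I)^k) = rank((A - 2I)^(k+1))).

So m_A(x) = (x - 2)^2(x + 1)^3.

m_A(x) = (x - 2)^2(x + 1)^3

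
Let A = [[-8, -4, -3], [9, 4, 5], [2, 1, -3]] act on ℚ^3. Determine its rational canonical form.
The invariant factors of A (the non-unit diagonal entries of the Smith normal form of xI - A over ℚ[x]) are (x + 3)(x^2 + 4x + 5), each dividing the next. The characteristic polynomial is their product, (x + 3)(x^2 + 4x + 5).

The rational canonical form is the block-diagonal matrix of companion matrices C(f_i):
R = [[0, 0, -15], [1, 0, -17], [0, 1, -7]].

Note the characteristic polynomial does not split into linear factors over ℚ, so A has no Jordan form over ℚ; the rational canonical form exists over any field.

R = [[0, 0, -15], [1, 0, -17], [0, 1, -7]]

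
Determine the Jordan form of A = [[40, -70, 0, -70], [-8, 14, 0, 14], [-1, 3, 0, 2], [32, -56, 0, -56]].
J = [[-2, 0, 0, 0], [0, 0, 1, 0], [0, 0, 0, 0], [0, 0, 0, 0]]

The characteristic polynomial is det(xI - A) = x^3(x + 2), so the eigenvalues are -2 (algebraic multiplicity 1), 0 (algebraic multiplicity 3).

For λ = -2: algebraic multiplicity 1 gives one 1×1 block.

For λ = 0: rank(A) = 2, rank(A^2) = 1. The eigenspace has dimension 4 - 2 = 2, so there are 2 Jordan blocks; the rank sequence gives block sizes [2, 1].

Assembling the blocks gives the Jordan form J above.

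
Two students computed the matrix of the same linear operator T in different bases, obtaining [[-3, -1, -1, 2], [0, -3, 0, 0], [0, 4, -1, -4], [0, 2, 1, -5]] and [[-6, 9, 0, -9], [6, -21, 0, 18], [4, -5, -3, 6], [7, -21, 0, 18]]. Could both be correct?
Yes.

Two matrices over a field are similar if and only if they have the same invariant factors.

Both A and B have characteristic polynomial (x + 3)^4 and minimal polynomial (x + 3)^2. Computing further, both have invariant factors (x + 3)^2, (x + 3)^2. Hence A and B are similar.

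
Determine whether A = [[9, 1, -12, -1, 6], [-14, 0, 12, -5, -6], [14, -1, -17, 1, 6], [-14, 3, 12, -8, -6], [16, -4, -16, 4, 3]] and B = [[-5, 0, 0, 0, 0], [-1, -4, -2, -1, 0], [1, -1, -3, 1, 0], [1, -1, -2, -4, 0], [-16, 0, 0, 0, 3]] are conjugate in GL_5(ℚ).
Yes.

Two matrices over a field are similar if and only if they have the same invariant factors.

Both A and B have characteristic polynomial (x - 3)(x + 3)^2(x + 5)^2 and minimal polynomial (x - 3)(x + 3)^2(x + 5). Computing further, both have invariant factors x + 5, (x - 3)(x + 3)^2(x + 5). Hence A and B are similar.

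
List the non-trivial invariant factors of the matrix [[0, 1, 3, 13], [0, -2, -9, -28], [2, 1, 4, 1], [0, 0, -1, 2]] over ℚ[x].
The Jordan structure of A has elementary divisors (x + 2), (x - 2)^3. Arranging the block sizes at each eigenvalue in decreasing order and taking row products gives the invariant factors.

Invariant factors (smallest first, each dividing the next): (x - 2)^3(x + 2).

Check: the last factor (x - 2)^3(x + 2) is the minimal polynomial, and the product (x - 2)^3(x + 2) is the characteristic polynomial.

(x - 2)^3(x + 2)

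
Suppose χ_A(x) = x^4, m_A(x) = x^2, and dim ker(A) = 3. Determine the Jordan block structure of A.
Jordan blocks: (0, 2), (0, 1), (0, 1)

λ = 0: algebraic multiplicity 4 (exponent in χ_A), largest block size 2 (exponent in m_A), 3 blocks (geometric multiplicity). These force block sizes [2, 1, 1].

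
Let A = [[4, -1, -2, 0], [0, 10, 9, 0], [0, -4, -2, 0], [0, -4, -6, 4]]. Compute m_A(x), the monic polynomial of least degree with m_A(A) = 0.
m_A(x) = (x - 4)^3

The characteristic polynomial factors as (x - 4)^4. The minimal polynomial is ∏(x - λ)^{k_λ} where k_λ is the size of the largest Jordan block at λ.

For λ = 4: rank(A - 4I) = 2, and the largest Jordan block has size 3 (the smallest k with rank((A - 4I)^k) = rank((A - 4I)^(k+1))).

So m_A(x) = (x - 4)^3.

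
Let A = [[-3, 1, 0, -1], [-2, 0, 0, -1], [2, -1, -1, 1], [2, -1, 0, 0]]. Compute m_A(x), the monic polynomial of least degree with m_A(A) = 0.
The characteristic polynomial factors as (x + 1)^4. The minimal polynomial is ∏(x - λ)^{k_λ} where k_λ is the size of the largest Jordan block at λ.

For λ = -1: rank(A + I) = 1, and the largest Jordan block has size 2 (the smallest k with rank((A + I)^k) = rank((A + I)^(k+1))).

So m_A(x) = (x + 1)^2.

m_A(x) = (x + 1)^2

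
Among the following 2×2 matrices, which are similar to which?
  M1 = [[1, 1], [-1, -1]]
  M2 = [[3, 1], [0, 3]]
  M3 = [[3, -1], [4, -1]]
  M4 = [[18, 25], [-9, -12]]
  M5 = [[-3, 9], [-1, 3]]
3 classes: {M1, M5}, {M2, M4}, {M3}

Characteristic polynomials: χ_{M1} = x^2, χ_{M2} = (x - 3)^2, χ_{M3} = (x - 1)^2, χ_{M4} = (x - 3)^2, χ_{M5} = x^2.

{M1, M5}: invariant factors x^2.

{M2, M4}: invariant factors (x - 3)^2.

{M3}: invariant factors (x - 1)^2.

Matrices are similar if and only if their invariant-factor lists agree; the partition into similarity classes is {M1, M5}, {M2, M4}, {M3}.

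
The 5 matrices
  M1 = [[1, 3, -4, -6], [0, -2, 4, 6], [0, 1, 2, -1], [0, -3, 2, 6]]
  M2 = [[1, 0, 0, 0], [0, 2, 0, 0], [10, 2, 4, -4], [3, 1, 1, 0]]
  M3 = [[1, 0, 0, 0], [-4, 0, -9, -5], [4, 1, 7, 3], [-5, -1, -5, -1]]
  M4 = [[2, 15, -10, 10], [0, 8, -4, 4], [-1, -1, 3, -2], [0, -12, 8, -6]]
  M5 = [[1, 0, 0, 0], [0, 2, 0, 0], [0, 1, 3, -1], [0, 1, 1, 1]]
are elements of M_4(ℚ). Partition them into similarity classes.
2 classes: {M1, M3}, {M2, M4, M5}

Characteristic polynomials: χ_{M1} = (x - 2)^3(x - 1), χ_{M2} = (x - 2)^3(x - 1), χ_{M3} = (x - 2)^3(x - 1), χ_{M4} = (x - 2)^3(x - 1), χ_{M5} = (x - 2)^3(x - 1).

{M1, M3}: invariant factors (x - 2)^3(x - 1).

{M2, M4, M5}: invariant factors x - 2, (x - 2)^2(x - 1).

Matrices are similar if and only if their invariant-factor lists agree; the partition into similarity classes is {M1, M3}, {M2, M4, M5}.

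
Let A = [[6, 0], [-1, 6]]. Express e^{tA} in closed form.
A has Jordan form J = [[6, 1], [0, 6]] with A = PJP^{-1}, so e^{tA} = P e^{tJ} P^{-1}.

For a Jordan block J_k(λ), e^{tJ_k(λ)} = e^{λt} · (I + tN + t^2 N^2/2! + ... + t^{k-1} N^{k-1}/(k-1)!) where N is the nilpotent superdiagonal part.

Assembling the blocks and conjugating back gives the entries of e^{tA} as shown above.

e^{tA} = [[e^{6*t}, 0], [-t*e^{6*t}, e^{6*t}]]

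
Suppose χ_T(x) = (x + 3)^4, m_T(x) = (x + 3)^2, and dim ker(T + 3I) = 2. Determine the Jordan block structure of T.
λ = -3: algebraic multiplicity 4 (exponent in χ_T), largest block size 2 (exponent in m_T), 2 blocks (geometric multiplicity). These force block sizes [2, 2].

Jordan blocks: (-3, 2), (-3, 2)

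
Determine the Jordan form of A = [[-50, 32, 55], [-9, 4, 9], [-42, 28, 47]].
The characteristic polynomial is det(xI - A) = (x - 5)(x + 2)^2, so the eigenvalues are -2 (algebraic multiplicity 2), 5 (algebraic multiplicity 1).

For λ = -2: rank(A + 2I) = 2, rank((A + 2I)^2) = 1. The eigenspace has dimension 3 - 2 = 1, so there is 1 Jordan block; the rank sequence gives block sizes [2].

For λ = 5: algebraic multiplicity 1 gives one 1×1 block.

Assembling the blocks gives the Jordan form J above.

J = [[-2, 1, 0], [0, -2, 0], [0, 0, 5]]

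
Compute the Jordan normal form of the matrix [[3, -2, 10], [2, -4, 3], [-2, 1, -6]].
The characteristic polynomial is det(xI - A) = (x + 1)(x + 3)^2, so the eigenvalues are -3 (algebraic multiplicity 2), -1 (algebraic multiplicity 1).

For λ = -3: rank(A + 3I) = 2, rank((A + 3I)^2) = 1. The eigenspace has dimension 3 - 2 = 1, so there is 1 Jordan block; the rank sequence gives block sizes [2].

For λ = -1: algebraic multiplicity 1 gives one 1×1 block.

Assembling the blocks gives the Jordan form J above.

J = [[-3, 1, 0], [0, -3, 0], [0, 0, -1]]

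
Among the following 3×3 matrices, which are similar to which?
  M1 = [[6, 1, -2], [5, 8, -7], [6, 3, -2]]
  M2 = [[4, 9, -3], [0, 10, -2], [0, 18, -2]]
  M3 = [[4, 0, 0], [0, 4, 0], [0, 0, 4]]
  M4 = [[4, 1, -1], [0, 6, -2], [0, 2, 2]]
Characteristic polynomials: χ_{M1} = (x - 4)^3, χ_{M2} = (x - 4)^3, χ_{M3} = (x - 4)^3, χ_{M4} = (x - 4)^3.

{M1}: invariant factors (x - 4)^3.

{M2, M4}: invariant factors x - 4, (x - 4)^2.

{M3}: invariant factors x - 4, x - 4, x - 4.

Matrices are similar if and only if their invariant-factor lists agree; the partition into similarity classes is {M1}, {M2, M4}, {M3}.

3 classes: {M1}, {M2, M4}, {M3}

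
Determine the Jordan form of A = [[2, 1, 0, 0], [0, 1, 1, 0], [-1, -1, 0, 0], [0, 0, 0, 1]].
The characteristic polynomial is det(xI - A) = (x - 1)^4, so the eigenvalues are 1 (algebraic multiplicity 4).

For λ = 1: rank(A - I) = 2, rank((A - I)^2) = 1, rank((A - I)^3) = 0. The eigenspace has dimension 4 - 2 = 2, so there are 2 Jordan blocks; the rank sequence gives block sizes [3, 1].

Assembling the blocks gives the Jordan form J above.

J = [[1, 1, 0, 0], [0, 1, 1, 0], [0, 0, 1, 0], [0, 0, 0, 1]]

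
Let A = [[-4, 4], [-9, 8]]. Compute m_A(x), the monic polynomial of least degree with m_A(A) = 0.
m_A(x) = (x - 2)^2

The characteristic polynomial factors as (x - 2)^2. The minimal polynomial is ∏(x - λ)^{k_λ} where k_λ is the size of the largest Jordan block at λ.

For λ = 2: rank(A - 2I) = 1, and the largest Jordan block has size 2 (the smallest k with rank((A - 2I)^k) = rank((A - 2I)^(k+1))).

So m_A(x) = (x - 2)^2.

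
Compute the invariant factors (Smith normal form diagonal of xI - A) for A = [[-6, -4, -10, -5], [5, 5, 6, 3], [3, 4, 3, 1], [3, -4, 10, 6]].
The Jordan structure of A has elementary divisors (x - 1), (x - 1), (x - 3)^2. Arranging the block sizes at each eigenvalue in decreasing order and taking row products gives the invariant factors.

Invariant factors (smallest first, each dividing the next): x - 1, (x - 3)^2(x - 1).

Check: the last factor (x - 3)^2(x - 1) is the minimal polynomial, and the product (x - 3)^2(x - 1)^2 is the characteristic polynomial.

x - 1, (x - 3)^2(x - 1)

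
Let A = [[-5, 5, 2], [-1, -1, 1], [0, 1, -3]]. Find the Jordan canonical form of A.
The characteristic polynomial is det(xI - A) = (x + 3)^3, so the eigenvalues are -3 (algebraic multiplicity 3).

For λ = -3: rank(A + 3I) = 2, rank((A + 3I)^2) = 1, rank((A + 3I)^3) = 0. The eigenspace has dimension 3 - 2 = 1, so there is 1 Jordan block; the rank sequence gives block sizes [3].

Assembling the blocks gives the Jordan form J above.

J = [[-3, 1, 0], [0, -3, 1], [0, 0, -3]]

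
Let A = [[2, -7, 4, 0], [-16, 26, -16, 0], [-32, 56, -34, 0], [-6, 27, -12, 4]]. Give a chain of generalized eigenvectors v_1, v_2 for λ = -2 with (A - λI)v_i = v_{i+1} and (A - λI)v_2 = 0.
We seek v_1 ∈ ker((A + 2I)^2) \ ker(A + 2I), then set v_{i+1} = (A + 2I) v_i.

One such chain is v_1 = [[0, 1, 2, 0]]^T, v_2 = [[1, -4, -8, 3]]^T. Check: (A + 2I) v_2 = [[0, 0, 0, 0]]^T = 0.

v_1 = [[0, 1, 2, 0]]^T, v_2 = [[1, -4, -8, 3]]^T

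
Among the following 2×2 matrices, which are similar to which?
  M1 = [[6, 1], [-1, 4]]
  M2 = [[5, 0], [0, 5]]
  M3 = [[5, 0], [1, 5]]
2 classes: {M1, M3}, {M2}

Characteristic polynomials: χ_{M1} = (x - 5)^2, χ_{M2} = (x - 5)^2, χ_{M3} = (x - 5)^2.

{M1, M3}: invariant factors (x - 5)^2.

{M2}: invariant factors x - 5, x - 5.

Matrices are similar if and only if their invariant-factor lists agree; the partition into similarity classes is {M1, M3}, {M2}.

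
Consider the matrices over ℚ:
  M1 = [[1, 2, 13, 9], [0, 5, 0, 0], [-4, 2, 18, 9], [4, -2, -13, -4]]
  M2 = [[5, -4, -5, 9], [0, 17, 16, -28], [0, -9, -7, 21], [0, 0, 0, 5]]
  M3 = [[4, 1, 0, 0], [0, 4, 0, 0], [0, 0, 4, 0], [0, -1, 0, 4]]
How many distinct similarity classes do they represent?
3 classes: {M1}, {M2}, {M3}

Characteristic polynomials: χ_{M1} = (x - 5)^4, χ_{M2} = (x - 5)^4, χ_{M3} = (x - 4)^4.

{M1}: invariant factors x - 5, x - 5, (x - 5)^2.

{M2}: invariant factors x - 5, (x - 5)^3.

{M3}: invariant factors x - 4, x - 4, (x - 4)^2.

Matrices are similar if and only if their invariant-factor lists agree; the partition into similarity classes is {M1}, {M2}, {M3}.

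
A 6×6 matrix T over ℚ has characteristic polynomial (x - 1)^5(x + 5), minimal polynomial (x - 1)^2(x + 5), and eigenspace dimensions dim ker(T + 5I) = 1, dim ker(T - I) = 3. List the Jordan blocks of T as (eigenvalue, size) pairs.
λ = -5: algebraic multiplicity 1 (exponent in χ_T), largest block size 1 (exponent in m_T), 1 block (geometric multiplicity). This forces block sizes [1].
λ = 1: algebraic multiplicity 5 (exponent in χ_T), largest block size 2 (exponent in m_T), 3 blocks (geometric multiplicity). These force block sizes [2, 2, 1].

Jordan blocks: (-5, 1), (1, 2), (1, 2), (1, 1)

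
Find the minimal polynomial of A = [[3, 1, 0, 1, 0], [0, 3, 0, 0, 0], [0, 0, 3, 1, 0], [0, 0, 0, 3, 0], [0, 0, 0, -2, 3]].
m_A(x) = (x - 3)^2

The characteristic polynomial factors as (x - 3)^5. The minimal polynomial is ∏(x - λ)^{k_λ} where k_λ is the size of the largest Jordan block at λ.

For λ = 3: rank(A - 3I) = 2, and the largest Jordan block has size 2 (the smallest k with rank((A - 3I)^k) = rank((A - 3I)^(k+1))).

So m_A(x) = (x - 3)^2.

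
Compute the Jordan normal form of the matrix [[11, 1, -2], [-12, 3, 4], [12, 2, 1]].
J = [[5, 1, 0], [0, 5, 0], [0, 0, 5]]

The characteristic polynomial is det(xI - A) = (x - 5)^3, so the eigenvalues are 5 (algebraic multiplicity 3).

For λ = 5: rank(A - 5I) = 1, rank((A - 5I)^2) = 0. The eigenspace has dimension 3 - 1 = 2, so there are 2 Jordan blocks; the rank sequence gives block sizes [2, 1].

Assembling the blocks gives the Jordan form J above.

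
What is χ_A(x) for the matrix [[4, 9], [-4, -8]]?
xI - A = [[x - 4, -9], [4, x + 8]].

Expanding det(xI - A) along the first row:
det(xI - A) = + (x - 4)·det([[x + 8]]) - (-9)·det([[4]]).

Evaluating gives χ_A(x) = x^2 + 4x + 4 = (x + 2)^2.

χ_A(x) = (x + 2)^2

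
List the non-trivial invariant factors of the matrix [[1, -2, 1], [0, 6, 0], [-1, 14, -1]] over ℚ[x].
The Jordan structure of A has elementary divisors x^2, (x - 6). Arranging the block sizes at each eigenvalue in decreasing order and taking row products gives the invariant factors.

Invariant factors (smallest first, each dividing the next): x^2(x - 6).

Check: the last factor x^2(x - 6) is the minimal polynomial, and the product x^2(x - 6) is the characteristic polynomial.

x^2(x - 6)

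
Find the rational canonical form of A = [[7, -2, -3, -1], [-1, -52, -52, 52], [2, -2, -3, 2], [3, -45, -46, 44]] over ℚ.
R = [[0, 0, 0, -25], [1, 0, 0, 20], [0, 1, 0, 6], [0, 0, 1, -4]]

The invariant factors of A (the non-unit diagonal entries of the Smith normal form of xI - A over ℚ[x]) are (x^2 + 2x - 5)^2, each dividing the next. The characteristic polynomial is their product, (x^2 + 2x - 5)^2.

The rational canonical form is the block-diagonal matrix of companion matrices C(f_i):
R = [[0, 0, 0, -25], [1, 0, 0, 20], [0, 1, 0, 6], [0, 0, 1, -4]].

Note the characteristic polynomial does not split into linear factors over ℚ, so A has no Jordan form over ℚ; the rational canonical form exists over any field.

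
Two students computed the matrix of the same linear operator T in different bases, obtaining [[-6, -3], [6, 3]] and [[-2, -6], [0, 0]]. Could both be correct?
No.

trace(A) = -3 but trace(B) = -2. The trace is a similarity invariant, so A and B are not similar.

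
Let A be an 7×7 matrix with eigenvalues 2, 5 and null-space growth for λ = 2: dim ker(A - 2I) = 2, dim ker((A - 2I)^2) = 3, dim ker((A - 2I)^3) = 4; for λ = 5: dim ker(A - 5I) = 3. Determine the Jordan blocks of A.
Jordan blocks: (2, 3), (2, 1), (5, 1), (5, 1), (5, 1)

λ = 2: successive nullity increments [2, 1, 1] count blocks of size ≥ k; block sizes are [3, 1].
λ = 5: successive nullity increments [3] count blocks of size ≥ k; block sizes are [1, 1, 1].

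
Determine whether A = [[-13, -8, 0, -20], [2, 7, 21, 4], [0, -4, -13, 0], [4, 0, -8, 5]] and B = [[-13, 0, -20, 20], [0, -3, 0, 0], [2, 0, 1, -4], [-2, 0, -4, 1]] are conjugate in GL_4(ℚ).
No.

Both have characteristic polynomial (x + 3)^3(x + 5), but the minimal polynomial of A is (x + 3)^2(x + 5) while the minimal polynomial of B is (x + 3)(x + 5). The minimal polynomial is a similarity invariant, so A and B are not similar.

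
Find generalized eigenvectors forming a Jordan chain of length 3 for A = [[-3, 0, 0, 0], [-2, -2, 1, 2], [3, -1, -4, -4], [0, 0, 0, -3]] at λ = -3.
We seek v_1 ∈ ker((A + 3I)^3) \ ker((A + 3I)^2), then set v_{i+1} = (A + 3I) v_i.

One such chain is v_1 = [[1, 0, 3, 0]]^T, v_2 = [[0, 1, 0, 0]]^T, v_3 = [[0, 1, -1, 0]]^T. Check: (A + 3I) v_3 = [[0, 0, 0, 0]]^T = 0.

v_1 = [[1, 0, 3, 0]]^T, v_2 = [[0, 1, 0, 0]]^T, v_3 = [[0, 1, -1, 0]]^T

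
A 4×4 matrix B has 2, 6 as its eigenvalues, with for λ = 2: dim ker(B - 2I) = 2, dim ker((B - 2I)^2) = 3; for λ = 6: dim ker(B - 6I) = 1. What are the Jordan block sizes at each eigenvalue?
λ = 2: successive nullity increments [2, 1] count blocks of size ≥ k; block sizes are [2, 1].
λ = 6: successive nullity increments [1] count blocks of size ≥ k; block sizes are [1].

Jordan blocks: (2, 2), (2, 1), (6, 1)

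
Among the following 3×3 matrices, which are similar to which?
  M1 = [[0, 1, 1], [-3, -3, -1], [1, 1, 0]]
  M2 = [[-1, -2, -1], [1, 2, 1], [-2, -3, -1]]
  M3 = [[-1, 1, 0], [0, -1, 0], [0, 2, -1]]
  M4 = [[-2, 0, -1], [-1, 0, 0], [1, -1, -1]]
Characteristic polynomials: χ_{M1} = (x + 1)^3, χ_{M2} = x^3, χ_{M3} = (x + 1)^3, χ_{M4} = (x + 1)^3.

{M1, M4}: invariant factors (x + 1)^3.

{M2}: invariant factors x^3.

{M3}: invariant factors x + 1, (x + 1)^2.

Matrices are similar if and only if their invariant-factor lists agree; the partition into similarity classes is {M1, M4}, {M2}, {M3}.

3 classes: {M1, M4}, {M2}, {M3}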